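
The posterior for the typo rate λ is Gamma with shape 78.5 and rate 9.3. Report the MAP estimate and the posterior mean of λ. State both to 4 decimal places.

Mode = (α−1)/β = 77.5/9.3 = 8.3333.
Mean = α/β = 78.5/9.3 = 8.4409.

MAP estimate = 8.3333, posterior mean = 8.4409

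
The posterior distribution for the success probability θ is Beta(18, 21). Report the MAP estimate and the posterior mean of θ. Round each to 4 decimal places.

Mode = (18−1)/(18+21−2) = 17/37 = 0.4595.
Mean = 18/(18+21) = 18/39 = 0.4615.
The posterior is right-skewed, so the mean exceeds the mode.

θ_MAP = 0.4595, E[θ|data] = 0.4615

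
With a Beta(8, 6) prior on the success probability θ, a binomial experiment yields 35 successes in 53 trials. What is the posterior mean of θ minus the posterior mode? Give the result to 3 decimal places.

Posterior: Beta(8+35, 6+18) = Beta(43, 24).
Mode = (43−1)/(43+24−2) = 42/65 = 0.646.
Mean = 43/(43+24) = 43/67 = 0.642.
Difference = 0.642 − 0.646 = -0.004.

-0.004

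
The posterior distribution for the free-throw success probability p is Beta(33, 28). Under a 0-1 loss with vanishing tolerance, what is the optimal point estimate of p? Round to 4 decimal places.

0.5424

Mode = (33−1)/(33+28−2) = 32/59 = 0.5424.
Mean = 33/(33+28) = 33/61 = 0.5410.
This is the posterior mode — the MAP estimate.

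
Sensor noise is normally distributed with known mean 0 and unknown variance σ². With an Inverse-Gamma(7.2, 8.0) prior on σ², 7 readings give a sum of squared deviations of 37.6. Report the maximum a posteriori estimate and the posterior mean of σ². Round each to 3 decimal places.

MAP: 2.291. Posterior mean: 2.763.

Posterior: Inverse-Gamma(shape = 7.2+7/2 = 10.7, scale = 8.0+37.6/2 = 26.8).
Mode = β/(α+1) = 26.8/11.7 = 2.291.
Mean = β/(α−1) = 26.8/9.7 = 2.763.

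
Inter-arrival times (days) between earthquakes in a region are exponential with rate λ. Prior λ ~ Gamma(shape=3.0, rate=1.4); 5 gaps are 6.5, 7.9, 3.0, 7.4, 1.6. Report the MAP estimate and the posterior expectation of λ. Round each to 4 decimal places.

Σ times = 26.4. Posterior: Gamma(shape = 3.0+5 = 8.0, rate = 1.4+26.4 = 27.8).
Mode = (α−1)/β = 7.0/27.8 = 0.2518.
Mean = α/β = 8.0/27.8 = 0.2878.

MAP: 0.2518. Posterior mean: 0.2878.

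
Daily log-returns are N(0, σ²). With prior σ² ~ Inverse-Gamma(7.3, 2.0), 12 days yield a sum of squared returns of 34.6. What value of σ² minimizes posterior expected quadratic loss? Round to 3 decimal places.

1.569

Posterior: Inverse-Gamma(shape = 7.3+12/2 = 13.3, scale = 2.0+34.6/2 = 19.3).
Mode = β/(α+1) = 19.3/14.3 = 1.350.
Mean = β/(α−1) = 19.3/12.3 = 1.569.
Quadratic loss ⇒ the optimal estimator is the posterior mean.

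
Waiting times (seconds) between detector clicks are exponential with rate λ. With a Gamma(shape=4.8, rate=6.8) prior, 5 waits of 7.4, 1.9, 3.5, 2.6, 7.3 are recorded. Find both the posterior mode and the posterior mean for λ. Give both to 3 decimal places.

Σ times = 22.7. Posterior: Gamma(shape = 4.8+5 = 9.8, rate = 6.8+22.7 = 29.5).
Mode = (α−1)/β = 8.8/29.5 = 0.298.
Mean = α/β = 9.8/29.5 = 0.332.

MAP: 0.298. Posterior mean: 0.332.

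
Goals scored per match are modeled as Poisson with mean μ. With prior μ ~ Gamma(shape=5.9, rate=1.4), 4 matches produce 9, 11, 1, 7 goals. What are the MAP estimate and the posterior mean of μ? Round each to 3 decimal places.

MAP: 6.093. Posterior mean: 6.278.

Σ counts = 28. Posterior: Gamma(shape = 5.9+28 = 33.9, rate = 1.4+4 = 5.4).
Mode = (α−1)/β = 32.9/5.4 = 6.093.
Mean = α/β = 33.9/5.4 = 6.278.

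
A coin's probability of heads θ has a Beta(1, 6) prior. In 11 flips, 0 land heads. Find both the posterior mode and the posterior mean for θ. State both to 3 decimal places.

Posterior: Beta(1+0, 6+11) = Beta(1, 17).
Since α = 1 ≤ 1 and β > 1, the Beta density is monotone decreasing on [0,1]; the mode is at 0.
Mean = 1/(1+17) = 0.056.

MAP = 0.000, posterior mean = 0.056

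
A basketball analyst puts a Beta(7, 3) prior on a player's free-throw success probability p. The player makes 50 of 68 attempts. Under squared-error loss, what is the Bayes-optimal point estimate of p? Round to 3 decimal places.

0.731

Posterior: Beta(7+50, 3+18) = Beta(57, 21).
Mode = (57−1)/(57+21−2) = 56/76 = 0.737.
Mean = 57/(57+21) = 57/78 = 0.731.
Squared-error loss ⇒ the optimal estimator is the posterior mean.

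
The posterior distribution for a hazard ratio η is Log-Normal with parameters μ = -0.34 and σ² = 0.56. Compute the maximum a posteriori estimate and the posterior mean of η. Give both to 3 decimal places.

MAP = 0.407; posterior mean = 0.942

Mode = exp(μ − σ²) = exp(-0.90) = 0.407.
Mean = exp(μ + σ²/2) = exp(-0.060) = 0.942.
Mean > mode: the posterior has a right tail.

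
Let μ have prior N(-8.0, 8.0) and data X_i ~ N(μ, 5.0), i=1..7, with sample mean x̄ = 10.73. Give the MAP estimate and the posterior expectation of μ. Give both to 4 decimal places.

MAP: 9.1948. Posterior mean: 9.1948.

Posterior for μ is Normal. Precision-weighted mean: (1/8.0·-8.0 + 7/5.0·10.73) / (1/8.0 + 7/5.0) = 9.1948.
A Normal posterior is symmetric, so mode = mean.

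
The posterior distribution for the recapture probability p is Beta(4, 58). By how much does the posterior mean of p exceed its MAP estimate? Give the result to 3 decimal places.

0.015

Mode = (4−1)/(4+58−2) = 3/60 = 0.050.
Mean = 4/(4+58) = 4/62 = 0.065.
Difference = 0.065 − 0.050 = 0.015.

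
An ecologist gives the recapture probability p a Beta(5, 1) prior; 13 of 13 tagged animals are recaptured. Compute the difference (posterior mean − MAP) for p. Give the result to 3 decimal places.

Posterior: Beta(5+13, 1+0) = Beta(18, 1).
Since β = 1 ≤ 1 and α > 1, the Beta density is monotone increasing on [0,1]; the mode is at 1.
Mean = 18/(18+1) = 0.947.
Difference = 0.947 − 1.000 = -0.053.

-0.053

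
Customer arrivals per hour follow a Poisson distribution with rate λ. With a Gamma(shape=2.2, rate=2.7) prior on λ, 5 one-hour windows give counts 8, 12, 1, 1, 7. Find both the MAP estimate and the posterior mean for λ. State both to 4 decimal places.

Σ counts = 29. Posterior: Gamma(shape = 2.2+29 = 31.2, rate = 2.7+5 = 7.7).
Mode = (α−1)/β = 30.2/7.7 = 3.9221.
Mean = α/β = 31.2/7.7 = 4.0519.

MAP = 3.9221; posterior mean = 4.0519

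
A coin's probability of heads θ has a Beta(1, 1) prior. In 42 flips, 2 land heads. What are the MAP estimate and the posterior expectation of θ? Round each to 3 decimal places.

Posterior: Beta(1+2, 1+40) = Beta(3, 41).
Mode = (3−1)/(3+41−2) = 2/42 = 0.048.
With a flat prior the MAP equals the MLE, 2/42.
Mean = 3/(3+41) = 3/44 = 0.068.
The posterior is right-skewed, so the mean exceeds the mode.

θ_MAP = 0.048, E[θ|data] = 0.068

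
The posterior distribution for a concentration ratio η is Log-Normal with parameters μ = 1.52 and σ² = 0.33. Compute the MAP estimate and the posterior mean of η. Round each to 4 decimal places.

MAP = 3.2871; posterior mean = 5.3925

Mode = exp(μ − σ²) = exp(1.19) = 3.2871.
Mean = exp(μ + σ²/2) = exp(1.685) = 5.3925.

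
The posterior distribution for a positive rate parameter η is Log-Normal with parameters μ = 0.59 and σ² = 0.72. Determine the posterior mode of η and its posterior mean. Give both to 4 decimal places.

MAP = 0.8781; posterior mean = 2.5857

Mode = exp(μ − σ²) = exp(-0.13) = 0.8781.
Mean = exp(μ + σ²/2) = exp(0.950) = 2.5857.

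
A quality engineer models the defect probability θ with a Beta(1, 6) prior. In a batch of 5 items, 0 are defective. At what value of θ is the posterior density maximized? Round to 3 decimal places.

Posterior: Beta(1+0, 6+5) = Beta(1, 11).
Since α = 1 ≤ 1 and β > 1, the Beta density is monotone decreasing on [0,1]; the mode is at 0.
Mean = 1/(1+11) = 0.083.
This is the posterior mode — the MAP estimate.

0.000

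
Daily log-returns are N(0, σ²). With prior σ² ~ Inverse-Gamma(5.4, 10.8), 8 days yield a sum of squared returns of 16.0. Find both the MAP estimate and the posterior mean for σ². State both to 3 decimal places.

MAP = 1.808, posterior mean = 2.238

Posterior: Inverse-Gamma(shape = 5.4+8/2 = 9.4, scale = 10.8+16.0/2 = 18.8).
Mode = β/(α+1) = 18.8/10.4 = 1.808.
Mean = β/(α−1) = 18.8/8.4 = 2.238.
The posterior is right-skewed, so the mean exceeds the mode.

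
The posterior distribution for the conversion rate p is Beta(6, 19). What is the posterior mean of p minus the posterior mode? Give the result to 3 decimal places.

Mode = (6−1)/(6+19−2) = 5/23 = 0.217.
Mean = 6/(6+19) = 6/25 = 0.240.
Difference = 0.240 − 0.217 = 0.023.
The posterior is right-skewed, so the mean exceeds the mode.

0.023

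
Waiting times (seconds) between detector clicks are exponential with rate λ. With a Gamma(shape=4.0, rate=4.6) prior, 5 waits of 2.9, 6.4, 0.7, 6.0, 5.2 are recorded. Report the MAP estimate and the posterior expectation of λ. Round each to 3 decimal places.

λ_MAP = 0.310, E[λ|data] = 0.349

Σ times = 21.2. Posterior: Gamma(shape = 4.0+5 = 9.0, rate = 4.6+21.2 = 25.8).
Mode = (α−1)/β = 8.0/25.8 = 0.310.
Mean = α/β = 9.0/25.8 = 0.349.
The mean is pulled above the mode by the posterior's right skew.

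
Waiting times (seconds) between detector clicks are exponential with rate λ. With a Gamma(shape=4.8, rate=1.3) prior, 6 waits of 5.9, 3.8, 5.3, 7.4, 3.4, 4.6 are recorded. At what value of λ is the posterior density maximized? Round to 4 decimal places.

Σ times = 30.4. Posterior: Gamma(shape = 4.8+6 = 10.8, rate = 1.3+30.4 = 31.7).
Mode = (α−1)/β = 9.8/31.7 = 0.3091.
Mean = α/β = 10.8/31.7 = 0.3407.
This is the posterior mode — the MAP estimate.

0.3091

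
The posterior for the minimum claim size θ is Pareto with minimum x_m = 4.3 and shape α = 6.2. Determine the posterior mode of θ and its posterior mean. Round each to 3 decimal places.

The Pareto density is strictly decreasing on [x_m, ∞), so the mode is x_m = 4.300.
Mean = α·x_m/(α−1) = 6.2·4.3/5.2 = 5.127.

MAP = 4.300; posterior mean = 5.127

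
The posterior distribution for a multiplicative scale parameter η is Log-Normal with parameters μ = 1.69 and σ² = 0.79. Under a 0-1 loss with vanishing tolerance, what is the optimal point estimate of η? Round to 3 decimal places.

Mode = exp(μ − σ²) = exp(0.90) = 2.460.
Mean = exp(μ + σ²/2) = exp(2.085) = 8.045.
This is the posterior mode — the MAP estimate.

2.460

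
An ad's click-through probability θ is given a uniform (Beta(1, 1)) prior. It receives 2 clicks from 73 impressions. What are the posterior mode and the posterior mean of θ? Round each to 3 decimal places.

MAP = 0.027; posterior mean = 0.040

Posterior: Beta(1+2, 1+71) = Beta(3, 72).
Mode = (3−1)/(3+72−2) = 2/73 = 0.027.
Mean = 3/(3+72) = 3/75 = 0.040.
The mean is pulled above the mode by the posterior's right skew.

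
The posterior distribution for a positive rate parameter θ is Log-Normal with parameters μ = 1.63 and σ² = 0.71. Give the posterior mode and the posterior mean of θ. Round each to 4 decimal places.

MAP = 2.5093; posterior mean = 7.2790

Mode = exp(μ − σ²) = exp(0.92) = 2.5093.
Mean = exp(μ + σ²/2) = exp(1.985) = 7.2790.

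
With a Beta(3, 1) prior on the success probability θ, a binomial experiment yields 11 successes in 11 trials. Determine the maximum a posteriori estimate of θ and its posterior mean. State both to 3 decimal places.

MAP = 1.000; posterior mean = 0.933

Posterior: Beta(3+11, 1+0) = Beta(14, 1).
Since β = 1 ≤ 1 and α > 1, the Beta density is monotone increasing on [0,1]; the mode is at 1.
Mean = 14/(14+1) = 0.933.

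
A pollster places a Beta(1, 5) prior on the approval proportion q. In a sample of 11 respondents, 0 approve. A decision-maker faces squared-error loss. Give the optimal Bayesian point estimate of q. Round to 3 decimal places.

Posterior: Beta(1+0, 5+11) = Beta(1, 16).
Since α = 1 ≤ 1 and β > 1, the Beta density is monotone decreasing on [0,1]; the mode is at 0.
Mean = 1/(1+16) = 0.059.
Squared-error loss ⇒ the optimal estimator is the posterior mean.

0.059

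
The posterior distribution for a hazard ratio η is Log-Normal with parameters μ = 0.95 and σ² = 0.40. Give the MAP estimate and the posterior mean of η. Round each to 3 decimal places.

Mode = exp(μ − σ²) = exp(0.55) = 1.733.
Mean = exp(μ + σ²/2) = exp(1.150) = 3.158.

η_MAP = 1.733, E[η|data] = 3.158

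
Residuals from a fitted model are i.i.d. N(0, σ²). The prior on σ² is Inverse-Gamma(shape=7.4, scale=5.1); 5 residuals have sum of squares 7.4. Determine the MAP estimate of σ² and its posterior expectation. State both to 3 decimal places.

Posterior: Inverse-Gamma(shape = 7.4+5/2 = 9.9, scale = 5.1+7.4/2 = 8.8).
Mode = β/(α+1) = 8.8/10.9 = 0.807.
Mean = β/(α−1) = 8.8/8.9 = 0.989.

σ²_MAP = 0.807, E[σ²|data] = 0.989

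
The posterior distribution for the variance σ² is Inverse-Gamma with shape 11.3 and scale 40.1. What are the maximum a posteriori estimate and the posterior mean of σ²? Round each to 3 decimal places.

Mode = β/(α+1) = 40.1/12.3 = 3.260.
Mean = β/(α−1) = 40.1/10.3 = 3.893.
Mean > mode: the posterior has a right tail.

MAP: 3.260. Posterior mean: 3.893.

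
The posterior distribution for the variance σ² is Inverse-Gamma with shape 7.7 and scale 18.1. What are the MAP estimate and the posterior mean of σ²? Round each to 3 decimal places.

MAP = 2.080; posterior mean = 2.701

Mode = β/(α+1) = 18.1/8.7 = 2.080.
Mean = β/(α−1) = 18.1/6.7 = 2.701.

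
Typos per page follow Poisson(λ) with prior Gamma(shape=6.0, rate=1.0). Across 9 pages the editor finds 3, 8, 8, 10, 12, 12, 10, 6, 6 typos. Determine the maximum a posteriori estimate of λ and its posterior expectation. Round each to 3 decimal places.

MAP: 8.000. Posterior mean: 8.100.

Σ counts = 75. Posterior: Gamma(shape = 6.0+75 = 81.0, rate = 1.0+9 = 10.0).
Mode = (α−1)/β = 80.0/10.0 = 8.000.
Mean = α/β = 81.0/10.0 = 8.100.
Right-skewed posterior ⇒ mode < mean.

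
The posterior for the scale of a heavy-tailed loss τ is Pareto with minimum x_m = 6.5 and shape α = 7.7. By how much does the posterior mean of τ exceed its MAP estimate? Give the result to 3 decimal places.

The Pareto density is strictly decreasing on [x_m, ∞), so the mode is x_m = 6.500.
Mean = α·x_m/(α−1) = 7.7·6.5/6.7 = 7.470.
Difference = 7.470 − 6.500 = 0.970.

0.970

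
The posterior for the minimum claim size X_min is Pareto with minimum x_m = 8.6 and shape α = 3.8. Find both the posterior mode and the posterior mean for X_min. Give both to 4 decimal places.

The Pareto density is strictly decreasing on [x_m, ∞), so the mode is x_m = 8.6000.
Mean = α·x_m/(α−1) = 3.8·8.6/2.8 = 11.6714.
Mean > mode: the posterior has a right tail.

X_min_MAP = 8.6000, E[X_min|data] = 11.6714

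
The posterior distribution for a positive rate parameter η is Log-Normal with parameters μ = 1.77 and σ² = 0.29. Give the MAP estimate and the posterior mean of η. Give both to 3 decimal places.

Mode = exp(μ − σ²) = exp(1.48) = 4.393.
Mean = exp(μ + σ²/2) = exp(1.915) = 6.787.

MAP estimate = 4.393, posterior mean = 6.787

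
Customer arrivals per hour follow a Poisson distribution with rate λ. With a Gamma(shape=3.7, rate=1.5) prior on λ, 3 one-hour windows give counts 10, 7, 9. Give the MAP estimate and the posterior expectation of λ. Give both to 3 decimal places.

MAP estimate = 6.378, posterior expectation = 6.600

Σ counts = 26. Posterior: Gamma(shape = 3.7+26 = 29.7, rate = 1.5+3 = 4.5).
Mode = (α−1)/β = 28.7/4.5 = 6.378.
Mean = α/β = 29.7/4.5 = 6.600.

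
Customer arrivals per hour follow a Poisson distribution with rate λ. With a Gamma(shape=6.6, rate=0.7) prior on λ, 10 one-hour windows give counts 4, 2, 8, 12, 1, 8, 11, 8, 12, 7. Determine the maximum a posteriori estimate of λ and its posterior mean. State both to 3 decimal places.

λ_MAP = 7.346, E[λ|data] = 7.439

Σ counts = 73. Posterior: Gamma(shape = 6.6+73 = 79.6, rate = 0.7+10 = 10.7).
Mode = (α−1)/β = 78.6/10.7 = 7.346.
Mean = α/β = 79.6/10.7 = 7.439.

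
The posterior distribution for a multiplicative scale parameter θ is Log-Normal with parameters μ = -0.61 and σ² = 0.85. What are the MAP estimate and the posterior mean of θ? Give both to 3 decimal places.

MAP = 0.232, posterior mean = 0.831

Mode = exp(μ − σ²) = exp(-1.46) = 0.232.
Mean = exp(μ + σ²/2) = exp(-0.185) = 0.831.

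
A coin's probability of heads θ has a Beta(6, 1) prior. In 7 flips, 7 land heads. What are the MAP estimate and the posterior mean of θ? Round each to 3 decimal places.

Posterior: Beta(6+7, 1+0) = Beta(13, 1).
Since β = 1 ≤ 1 and α > 1, the Beta density is monotone increasing on [0,1]; the mode is at 1.
Mean = 13/(13+1) = 0.929.

MAP = 1.000; posterior mean = 0.929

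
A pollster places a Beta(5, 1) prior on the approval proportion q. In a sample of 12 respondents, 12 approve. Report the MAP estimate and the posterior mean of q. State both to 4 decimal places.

Posterior: Beta(5+12, 1+0) = Beta(17, 1).
Since β = 1 ≤ 1 and α > 1, the Beta density is monotone increasing on [0,1]; the mode is at 1.
Mean = 17/(17+1) = 0.9444.
The mean is pulled below the mode by the posterior's left skew.

MAP estimate = 1.0000, posterior mean = 0.9444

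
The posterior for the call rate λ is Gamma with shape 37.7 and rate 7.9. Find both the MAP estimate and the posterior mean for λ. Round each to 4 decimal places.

Mode = (α−1)/β = 36.7/7.9 = 4.6456.
Mean = α/β = 37.7/7.9 = 4.7722.

MAP: 4.6456. Posterior mean: 4.7722.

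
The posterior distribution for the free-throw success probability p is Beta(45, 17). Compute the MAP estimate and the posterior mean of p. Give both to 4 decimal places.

Mode = (45−1)/(45+17−2) = 44/60 = 0.7333.
Mean = 45/(45+17) = 45/62 = 0.7258.
The posterior is left-skewed, so the mode exceeds the mean.

MAP estimate = 0.7333, posterior mean = 0.7258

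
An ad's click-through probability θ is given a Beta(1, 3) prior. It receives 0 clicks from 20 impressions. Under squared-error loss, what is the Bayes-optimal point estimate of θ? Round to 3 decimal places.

0.042

Posterior: Beta(1+0, 3+20) = Beta(1, 23).
Since α = 1 ≤ 1 and β > 1, the Beta density is monotone decreasing on [0,1]; the mode is at 0.
Mean = 1/(1+23) = 0.042.
Squared-error loss ⇒ the optimal estimator is the posterior mean.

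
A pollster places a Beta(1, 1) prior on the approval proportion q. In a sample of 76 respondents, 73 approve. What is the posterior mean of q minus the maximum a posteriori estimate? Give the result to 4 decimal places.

-0.0118

Posterior: Beta(1+73, 1+3) = Beta(74, 4).
Mode = (74−1)/(74+4−2) = 73/76 = 0.9605.
With a flat prior the MAP equals the MLE, 73/76.
Mean = 74/(74+4) = 74/78 = 0.9487.
Difference = 0.9487 − 0.9605 = -0.0118.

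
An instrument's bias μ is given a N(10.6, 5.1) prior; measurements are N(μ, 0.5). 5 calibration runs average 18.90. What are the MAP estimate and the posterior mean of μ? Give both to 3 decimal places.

μ_MAP = 18.740, E[μ|data] = 18.740

Posterior for μ is Normal. Precision-weighted mean: (1/5.1·10.6 + 5/0.5·18.90) / (1/5.1 + 5/0.5) = 18.740.
A Normal posterior is symmetric, so mode = mean.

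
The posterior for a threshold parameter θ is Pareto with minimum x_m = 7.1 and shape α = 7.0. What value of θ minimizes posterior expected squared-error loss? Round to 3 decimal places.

The Pareto density is strictly decreasing on [x_m, ∞), so the mode is x_m = 7.100.
Mean = α·x_m/(α−1) = 7.0·7.1/6.0 = 8.283.
Squared-error loss ⇒ the optimal estimator is the posterior mean.

8.283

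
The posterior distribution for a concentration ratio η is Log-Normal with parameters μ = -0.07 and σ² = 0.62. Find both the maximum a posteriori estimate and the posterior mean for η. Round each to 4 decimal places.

Mode = exp(μ − σ²) = exp(-0.69) = 0.5016.
Mean = exp(μ + σ²/2) = exp(0.240) = 1.2712.
The posterior is right-skewed, so the mean exceeds the mode.

MAP = 0.5016; posterior mean = 1.2712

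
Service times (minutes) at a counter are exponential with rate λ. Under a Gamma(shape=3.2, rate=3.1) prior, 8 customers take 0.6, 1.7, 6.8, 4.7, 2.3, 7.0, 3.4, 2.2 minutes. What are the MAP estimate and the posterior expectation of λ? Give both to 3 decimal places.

MAP estimate = 0.321, posterior expectation = 0.352

Σ times = 28.7. Posterior: Gamma(shape = 3.2+8 = 11.2, rate = 3.1+28.7 = 31.8).
Mode = (α−1)/β = 10.2/31.8 = 0.321.
Mean = α/β = 11.2/31.8 = 0.352.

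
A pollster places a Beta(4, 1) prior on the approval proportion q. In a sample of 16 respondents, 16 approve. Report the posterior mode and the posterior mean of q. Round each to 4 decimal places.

q_MAP = 1.0000, E[q|data] = 0.9524

Posterior: Beta(4+16, 1+0) = Beta(20, 1).
Since β = 1 ≤ 1 and α > 1, the Beta density is monotone increasing on [0,1]; the mode is at 1.
Mean = 20/(20+1) = 0.9524.
The posterior is left-skewed, so the mode exceeds the mean.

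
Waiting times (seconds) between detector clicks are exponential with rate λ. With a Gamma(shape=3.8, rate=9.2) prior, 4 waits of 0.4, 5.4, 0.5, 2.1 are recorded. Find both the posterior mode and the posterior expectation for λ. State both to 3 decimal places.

Σ times = 8.4. Posterior: Gamma(shape = 3.8+4 = 7.8, rate = 9.2+8.4 = 17.6).
Mode = (α−1)/β = 6.8/17.6 = 0.386.
Mean = α/β = 7.8/17.6 = 0.443.

MAP: 0.386. Posterior mean: 0.443.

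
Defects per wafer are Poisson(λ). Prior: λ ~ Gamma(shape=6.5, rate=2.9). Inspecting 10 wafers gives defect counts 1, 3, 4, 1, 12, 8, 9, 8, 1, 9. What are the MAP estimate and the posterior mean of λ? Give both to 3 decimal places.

Σ counts = 56. Posterior: Gamma(shape = 6.5+56 = 62.5, rate = 2.9+10 = 12.9).
Mode = (α−1)/β = 61.5/12.9 = 4.767.
Mean = α/β = 62.5/12.9 = 4.845.

λ_MAP = 4.767, E[λ|data] = 4.845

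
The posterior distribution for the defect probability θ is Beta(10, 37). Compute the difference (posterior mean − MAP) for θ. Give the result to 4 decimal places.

0.0128

Mode = (10−1)/(10+37−2) = 9/45 = 0.2000.
Mean = 10/(10+37) = 10/47 = 0.2128.
Difference = 0.2128 − 0.2000 = 0.0128.
Mean > mode: the posterior has a right tail.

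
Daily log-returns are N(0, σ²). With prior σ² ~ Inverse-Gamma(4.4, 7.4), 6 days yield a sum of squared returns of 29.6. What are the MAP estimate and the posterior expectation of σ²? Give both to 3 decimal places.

MAP = 2.643, posterior mean = 3.469

Posterior: Inverse-Gamma(shape = 4.4+6/2 = 7.4, scale = 7.4+29.6/2 = 22.2).
Mode = β/(α+1) = 22.2/8.4 = 2.643.
Mean = β/(α−1) = 22.2/6.4 = 3.469.
The posterior is right-skewed, so the mean exceeds the mode.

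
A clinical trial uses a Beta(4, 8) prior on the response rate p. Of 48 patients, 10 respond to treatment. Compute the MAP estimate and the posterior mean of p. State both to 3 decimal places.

MAP estimate = 0.224, posterior mean = 0.233

Posterior: Beta(4+10, 8+38) = Beta(14, 46).
Mode = (14−1)/(14+46−2) = 13/58 = 0.224.
Mean = 14/(14+46) = 14/60 = 0.233.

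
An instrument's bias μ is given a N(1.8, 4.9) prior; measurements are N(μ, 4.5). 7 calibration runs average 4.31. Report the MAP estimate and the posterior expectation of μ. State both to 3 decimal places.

Posterior for μ is Normal. Precision-weighted mean: (1/4.9·1.8 + 7/4.5·4.31) / (1/4.9 + 7/4.5) = 4.019.
A Normal posterior is symmetric, so mode = mean.

MAP estimate = 4.019, posterior expectation = 4.019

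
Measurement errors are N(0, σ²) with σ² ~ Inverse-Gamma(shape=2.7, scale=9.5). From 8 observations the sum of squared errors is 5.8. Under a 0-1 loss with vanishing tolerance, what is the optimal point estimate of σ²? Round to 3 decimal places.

1.610

Posterior: Inverse-Gamma(shape = 2.7+8/2 = 6.7, scale = 9.5+5.8/2 = 12.4).
Mode = β/(α+1) = 12.4/7.7 = 1.610.
Mean = β/(α−1) = 12.4/5.7 = 2.175.
This is the posterior mode — the MAP estimate.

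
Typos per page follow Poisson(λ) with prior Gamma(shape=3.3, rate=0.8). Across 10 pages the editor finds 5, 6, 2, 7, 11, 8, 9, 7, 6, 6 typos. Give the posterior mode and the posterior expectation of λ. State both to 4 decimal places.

MAP: 6.4167. Posterior mean: 6.5093.

Σ counts = 67. Posterior: Gamma(shape = 3.3+67 = 70.3, rate = 0.8+10 = 10.8).
Mode = (α−1)/β = 69.3/10.8 = 6.4167.
Mean = α/β = 70.3/10.8 = 6.5093.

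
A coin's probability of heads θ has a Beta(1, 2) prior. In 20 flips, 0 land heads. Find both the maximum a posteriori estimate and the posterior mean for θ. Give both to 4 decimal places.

Posterior: Beta(1+0, 2+20) = Beta(1, 22).
Since α = 1 ≤ 1 and β > 1, the Beta density is monotone decreasing on [0,1]; the mode is at 0.
Mean = 1/(1+22) = 0.0435.

θ_MAP = 0.0000, E[θ|data] = 0.0435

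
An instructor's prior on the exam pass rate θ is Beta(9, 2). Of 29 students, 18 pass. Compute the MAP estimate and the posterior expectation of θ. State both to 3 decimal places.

MAP estimate = 0.684, posterior expectation = 0.675

Posterior: Beta(9+18, 2+11) = Beta(27, 13).
Mode = (27−1)/(27+13−2) = 26/38 = 0.684.
Mean = 27/(27+13) = 27/40 = 0.675.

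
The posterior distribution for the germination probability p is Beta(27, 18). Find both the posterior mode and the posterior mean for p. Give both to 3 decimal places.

posterior mode = 0.605, posterior mean = 0.600

Mode = (27−1)/(27+18−2) = 26/43 = 0.605.
Mean = 27/(27+18) = 27/45 = 0.600.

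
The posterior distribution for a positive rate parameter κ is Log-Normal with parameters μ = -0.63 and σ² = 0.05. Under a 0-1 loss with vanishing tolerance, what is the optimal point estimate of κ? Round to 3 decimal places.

Mode = exp(μ − σ²) = exp(-0.68) = 0.507.
Mean = exp(μ + σ²/2) = exp(-0.605) = 0.546.
This is the posterior mode — the MAP estimate.

0.507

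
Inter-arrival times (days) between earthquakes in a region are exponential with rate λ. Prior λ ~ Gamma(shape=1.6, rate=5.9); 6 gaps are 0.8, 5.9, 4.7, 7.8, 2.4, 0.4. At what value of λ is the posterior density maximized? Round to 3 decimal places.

Σ times = 22.0. Posterior: Gamma(shape = 1.6+6 = 7.6, rate = 5.9+22.0 = 27.9).
Mode = (α−1)/β = 6.6/27.9 = 0.237.
Mean = α/β = 7.6/27.9 = 0.272.
This is the posterior mode — the MAP estimate.

0.237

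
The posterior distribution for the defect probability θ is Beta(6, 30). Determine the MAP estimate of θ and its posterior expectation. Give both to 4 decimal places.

MAP = 0.1471; posterior mean = 0.1667

Mode = (6−1)/(6+30−2) = 5/34 = 0.1471.
Mean = 6/(6+30) = 6/36 = 0.1667.
The posterior is right-skewed, so the mean exceeds the mode.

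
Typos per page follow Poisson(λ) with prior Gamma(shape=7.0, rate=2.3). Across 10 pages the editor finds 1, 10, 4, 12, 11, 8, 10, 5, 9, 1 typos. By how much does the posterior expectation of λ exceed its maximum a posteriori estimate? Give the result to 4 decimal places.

Σ counts = 71. Posterior: Gamma(shape = 7.0+71 = 78.0, rate = 2.3+10 = 12.3).
Mode = (α−1)/β = 77.0/12.3 = 6.2602.
Mean = α/β = 78.0/12.3 = 6.3415.
Difference = 6.3415 − 6.2602 = 0.0813.
The posterior is right-skewed, so the mean exceeds the mode.

0.0813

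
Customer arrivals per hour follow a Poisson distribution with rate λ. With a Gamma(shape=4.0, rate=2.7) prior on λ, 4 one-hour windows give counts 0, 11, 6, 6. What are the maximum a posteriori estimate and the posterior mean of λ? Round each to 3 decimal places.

Σ counts = 23. Posterior: Gamma(shape = 4.0+23 = 27.0, rate = 2.7+4 = 6.7).
Mode = (α−1)/β = 26.0/6.7 = 3.881.
Mean = α/β = 27.0/6.7 = 4.030.

MAP = 3.881, posterior mean = 4.030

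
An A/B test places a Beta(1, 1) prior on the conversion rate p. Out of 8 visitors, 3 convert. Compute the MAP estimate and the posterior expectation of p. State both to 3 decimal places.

MAP = 0.375, posterior mean = 0.400

Posterior: Beta(1+3, 1+5) = Beta(4, 6).
Mode = (4−1)/(4+6−2) = 3/8 = 0.375.
With a flat prior the MAP equals the MLE, 3/8.
Mean = 4/(4+6) = 4/10 = 0.400.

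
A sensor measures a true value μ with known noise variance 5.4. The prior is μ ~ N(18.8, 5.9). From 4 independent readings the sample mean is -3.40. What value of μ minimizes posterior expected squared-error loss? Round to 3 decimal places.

0.734

Posterior for μ is Normal. Precision-weighted mean: (1/5.9·18.8 + 4/5.4·-3.40) / (1/5.9 + 4/5.4) = 0.734.
A Normal posterior is symmetric, so mode = mean.
Squared-error loss ⇒ the optimal estimator is the posterior mean.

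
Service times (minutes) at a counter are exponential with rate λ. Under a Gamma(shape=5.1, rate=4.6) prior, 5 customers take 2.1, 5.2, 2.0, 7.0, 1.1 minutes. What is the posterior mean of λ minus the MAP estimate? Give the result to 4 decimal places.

Σ times = 17.4. Posterior: Gamma(shape = 5.1+5 = 10.1, rate = 4.6+17.4 = 22.0).
Mode = (α−1)/β = 9.1/22.0 = 0.4136.
Mean = α/β = 10.1/22.0 = 0.4591.
Difference = 0.4591 − 0.4136 = 0.0455.
Right-skewed posterior ⇒ mode < mean.

0.0455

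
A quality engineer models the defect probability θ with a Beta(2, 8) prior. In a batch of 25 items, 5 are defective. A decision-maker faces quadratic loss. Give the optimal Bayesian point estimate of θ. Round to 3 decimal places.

0.200

Posterior: Beta(2+5, 8+20) = Beta(7, 28).
Mode = (7−1)/(7+28−2) = 6/33 = 0.182.
Mean = 7/(7+28) = 7/35 = 0.200.
Quadratic loss ⇒ the optimal estimator is the posterior mean.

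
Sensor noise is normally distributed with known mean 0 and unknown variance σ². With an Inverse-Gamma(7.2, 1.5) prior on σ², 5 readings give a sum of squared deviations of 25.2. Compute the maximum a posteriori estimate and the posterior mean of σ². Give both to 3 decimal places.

Posterior: Inverse-Gamma(shape = 7.2+5/2 = 9.7, scale = 1.5+25.2/2 = 14.1).
Mode = β/(α+1) = 14.1/10.7 = 1.318.
Mean = β/(α−1) = 14.1/8.7 = 1.621.
Mean > mode: the posterior has a right tail.

MAP: 1.318. Posterior mean: 1.621.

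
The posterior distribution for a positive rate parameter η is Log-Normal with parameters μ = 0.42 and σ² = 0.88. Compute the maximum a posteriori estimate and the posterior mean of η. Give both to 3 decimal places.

MAP: 0.631. Posterior mean: 2.363.

Mode = exp(μ − σ²) = exp(-0.46) = 0.631.
Mean = exp(μ + σ²/2) = exp(0.860) = 2.363.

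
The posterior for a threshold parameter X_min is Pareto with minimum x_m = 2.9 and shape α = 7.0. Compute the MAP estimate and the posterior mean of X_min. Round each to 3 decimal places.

MAP: 2.900. Posterior mean: 3.383.

The Pareto density is strictly decreasing on [x_m, ∞), so the mode is x_m = 2.900.
Mean = α·x_m/(α−1) = 7.0·2.9/6.0 = 3.383.
Mean > mode: the posterior has a right tail.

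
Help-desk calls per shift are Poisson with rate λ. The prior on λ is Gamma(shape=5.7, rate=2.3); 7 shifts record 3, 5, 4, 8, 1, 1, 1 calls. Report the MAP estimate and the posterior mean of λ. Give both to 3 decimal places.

Σ counts = 23. Posterior: Gamma(shape = 5.7+23 = 28.7, rate = 2.3+7 = 9.3).
Mode = (α−1)/β = 27.7/9.3 = 2.978.
Mean = α/β = 28.7/9.3 = 3.086.
Mean > mode: the posterior has a right tail.

MAP: 2.978. Posterior mean: 3.086.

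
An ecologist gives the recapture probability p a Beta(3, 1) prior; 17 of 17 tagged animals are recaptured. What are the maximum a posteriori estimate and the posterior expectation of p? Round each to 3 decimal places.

Posterior: Beta(3+17, 1+0) = Beta(20, 1).
Since β = 1 ≤ 1 and α > 1, the Beta density is monotone increasing on [0,1]; the mode is at 1.
Mean = 20/(20+1) = 0.952.
Left-skewed posterior ⇒ mean < mode.

MAP = 1.000; posterior mean = 0.952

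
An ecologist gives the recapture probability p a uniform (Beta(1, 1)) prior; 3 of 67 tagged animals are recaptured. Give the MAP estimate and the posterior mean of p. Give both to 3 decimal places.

MAP estimate = 0.045, posterior mean = 0.058

Posterior: Beta(1+3, 1+64) = Beta(4, 65).
Mode = (4−1)/(4+65−2) = 3/67 = 0.045.
With a flat prior the MAP equals the MLE, 3/67.
Mean = 4/(4+65) = 4/69 = 0.058.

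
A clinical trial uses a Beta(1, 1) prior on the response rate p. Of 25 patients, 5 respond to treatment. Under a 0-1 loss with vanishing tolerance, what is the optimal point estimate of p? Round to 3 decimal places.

0.200

Posterior: Beta(1+5, 1+20) = Beta(6, 21).
Mode = (6−1)/(6+21−2) = 5/25 = 0.200.
With a flat prior the MAP equals the MLE, 5/25.
Mean = 6/(6+21) = 6/27 = 0.222.
This is the posterior mode — the MAP estimate.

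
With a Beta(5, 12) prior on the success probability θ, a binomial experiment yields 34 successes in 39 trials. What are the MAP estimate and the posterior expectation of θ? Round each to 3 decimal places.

MAP = 0.704; posterior mean = 0.696

Posterior: Beta(5+34, 12+5) = Beta(39, 17).
Mode = (39−1)/(39+17−2) = 38/54 = 0.704.
Mean = 39/(39+17) = 39/56 = 0.696.
Mode > mean: the posterior has a left tail.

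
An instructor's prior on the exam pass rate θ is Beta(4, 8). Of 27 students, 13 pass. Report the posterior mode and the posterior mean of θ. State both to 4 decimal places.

MAP = 0.4324, posterior mean = 0.4359

Posterior: Beta(4+13, 8+14) = Beta(17, 22).
Mode = (17−1)/(17+22−2) = 16/37 = 0.4324.
Mean = 17/(17+22) = 17/39 = 0.4359.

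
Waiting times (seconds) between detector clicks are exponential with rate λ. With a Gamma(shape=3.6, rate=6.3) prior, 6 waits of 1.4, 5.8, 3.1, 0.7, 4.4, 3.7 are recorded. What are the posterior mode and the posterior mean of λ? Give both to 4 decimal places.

MAP = 0.3386, posterior mean = 0.3780

Σ times = 19.1. Posterior: Gamma(shape = 3.6+6 = 9.6, rate = 6.3+19.1 = 25.4).
Mode = (α−1)/β = 8.6/25.4 = 0.3386.
Mean = α/β = 9.6/25.4 = 0.3780.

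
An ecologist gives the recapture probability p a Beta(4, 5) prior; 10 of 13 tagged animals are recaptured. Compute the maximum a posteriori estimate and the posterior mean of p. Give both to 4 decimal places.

MAP = 0.6500, posterior mean = 0.6364

Posterior: Beta(4+10, 5+3) = Beta(14, 8).
Mode = (14−1)/(14+8−2) = 13/20 = 0.6500.
Mean = 14/(14+8) = 14/22 = 0.6364.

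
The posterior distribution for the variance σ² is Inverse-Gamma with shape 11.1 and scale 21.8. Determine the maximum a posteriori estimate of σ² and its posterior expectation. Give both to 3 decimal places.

Mode = β/(α+1) = 21.8/12.1 = 1.802.
Mean = β/(α−1) = 21.8/10.1 = 2.158.

MAP = 1.802; posterior mean = 2.158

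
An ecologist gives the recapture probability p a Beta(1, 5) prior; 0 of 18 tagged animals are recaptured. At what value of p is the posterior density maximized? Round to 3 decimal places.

0.000

Posterior: Beta(1+0, 5+18) = Beta(1, 23).
Since α = 1 ≤ 1 and β > 1, the Beta density is monotone decreasing on [0,1]; the mode is at 0.
Mean = 1/(1+23) = 0.042.
This is the posterior mode — the MAP estimate.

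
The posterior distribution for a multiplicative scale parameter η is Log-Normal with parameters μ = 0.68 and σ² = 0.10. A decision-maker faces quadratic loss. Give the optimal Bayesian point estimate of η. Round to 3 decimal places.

2.075

Mode = exp(μ − σ²) = exp(0.58) = 1.786.
Mean = exp(μ + σ²/2) = exp(0.730) = 2.075.
Quadratic loss ⇒ the optimal estimator is the posterior mean.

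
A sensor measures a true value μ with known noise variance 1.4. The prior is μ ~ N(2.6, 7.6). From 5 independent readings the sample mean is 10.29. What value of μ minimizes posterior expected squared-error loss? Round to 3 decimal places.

10.017

Posterior for μ is Normal. Precision-weighted mean: (1/7.6·2.6 + 5/1.4·10.29) / (1/7.6 + 5/1.4) = 10.017.
A Normal posterior is symmetric, so mode = mean.
Squared-error loss ⇒ the optimal estimator is the posterior mean.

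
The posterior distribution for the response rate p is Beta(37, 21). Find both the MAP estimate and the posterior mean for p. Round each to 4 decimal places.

MAP = 0.6429, posterior mean = 0.6379

Mode = (37−1)/(37+21−2) = 36/56 = 0.6429.
Mean = 37/(37+21) = 37/58 = 0.6379.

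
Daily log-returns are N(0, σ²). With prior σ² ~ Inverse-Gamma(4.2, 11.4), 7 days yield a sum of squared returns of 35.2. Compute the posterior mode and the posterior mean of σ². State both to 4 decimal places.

MAP = 3.3333; posterior mean = 4.3284

Posterior: Inverse-Gamma(shape = 4.2+7/2 = 7.7, scale = 11.4+35.2/2 = 29.0).
Mode = β/(α+1) = 29.0/8.7 = 3.3333.
Mean = β/(α−1) = 29.0/6.7 = 4.3284.
The posterior is right-skewed, so the mean exceeds the mode.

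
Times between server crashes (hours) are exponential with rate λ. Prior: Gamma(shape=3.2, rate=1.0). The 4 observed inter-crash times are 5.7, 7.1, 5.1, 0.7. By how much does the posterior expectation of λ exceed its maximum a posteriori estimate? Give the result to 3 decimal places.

0.051

Σ times = 18.6. Posterior: Gamma(shape = 3.2+4 = 7.2, rate = 1.0+18.6 = 19.6).
Mode = (α−1)/β = 6.2/19.6 = 0.316.
Mean = α/β = 7.2/19.6 = 0.367.
Difference = 0.367 − 0.316 = 0.051.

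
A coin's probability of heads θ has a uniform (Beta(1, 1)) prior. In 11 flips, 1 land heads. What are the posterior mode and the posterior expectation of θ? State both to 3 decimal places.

Posterior: Beta(1+1, 1+10) = Beta(2, 11).
Mode = (2−1)/(2+11−2) = 1/11 = 0.091.
Mean = 2/(2+11) = 2/13 = 0.154.

MAP = 0.091, posterior mean = 0.154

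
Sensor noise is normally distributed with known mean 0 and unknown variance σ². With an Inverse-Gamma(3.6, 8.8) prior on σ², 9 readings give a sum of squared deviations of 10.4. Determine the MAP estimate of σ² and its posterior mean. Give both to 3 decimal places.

Posterior: Inverse-Gamma(shape = 3.6+9/2 = 8.1, scale = 8.8+10.4/2 = 14.0).
Mode = β/(α+1) = 14.0/9.1 = 1.538.
Mean = β/(α−1) = 14.0/7.1 = 1.972.

σ²_MAP = 1.538, E[σ²|data] = 1.972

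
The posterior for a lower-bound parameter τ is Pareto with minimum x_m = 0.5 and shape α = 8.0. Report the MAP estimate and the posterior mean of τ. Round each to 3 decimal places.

MAP = 0.500; posterior mean = 0.571

The Pareto density is strictly decreasing on [x_m, ∞), so the mode is x_m = 0.500.
Mean = α·x_m/(α−1) = 8.0·0.5/7.0 = 0.571.
Mean > mode: the posterior has a right tail.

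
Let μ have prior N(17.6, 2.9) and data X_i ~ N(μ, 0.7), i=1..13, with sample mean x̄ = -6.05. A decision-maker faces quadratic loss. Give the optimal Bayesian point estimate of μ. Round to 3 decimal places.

Posterior for μ is Normal. Precision-weighted mean: (1/2.9·17.6 + 13/0.7·-6.05) / (1/2.9 + 13/0.7) = -5.619.
A Normal posterior is symmetric, so mode = mean.
Quadratic loss ⇒ the optimal estimator is the posterior mean.

-5.619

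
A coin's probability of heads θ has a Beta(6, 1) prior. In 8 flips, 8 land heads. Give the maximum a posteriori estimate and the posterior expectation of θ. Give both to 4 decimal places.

MAP = 1.0000, posterior mean = 0.9333

Posterior: Beta(6+8, 1+0) = Beta(14, 1).
Since β = 1 ≤ 1 and α > 1, the Beta density is monotone increasing on [0,1]; the mode is at 1.
Mean = 14/(14+1) = 0.9333.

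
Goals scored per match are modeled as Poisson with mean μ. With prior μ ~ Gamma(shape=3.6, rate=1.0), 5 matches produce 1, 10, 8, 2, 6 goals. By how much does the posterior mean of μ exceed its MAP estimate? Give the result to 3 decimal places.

Σ counts = 27. Posterior: Gamma(shape = 3.6+27 = 30.6, rate = 1.0+5 = 6.0).
Mode = (α−1)/β = 29.6/6.0 = 4.933.
Mean = α/β = 30.6/6.0 = 5.100.
Difference = 5.100 − 4.933 = 0.167.

0.167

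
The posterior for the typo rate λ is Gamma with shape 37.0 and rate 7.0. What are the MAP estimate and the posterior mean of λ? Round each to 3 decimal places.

Mode = (α−1)/β = 36.0/7.0 = 5.143.
Mean = α/β = 37.0/7.0 = 5.286.
The posterior is right-skewed, so the mean exceeds the mode.

MAP = 5.143, posterior mean = 5.286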